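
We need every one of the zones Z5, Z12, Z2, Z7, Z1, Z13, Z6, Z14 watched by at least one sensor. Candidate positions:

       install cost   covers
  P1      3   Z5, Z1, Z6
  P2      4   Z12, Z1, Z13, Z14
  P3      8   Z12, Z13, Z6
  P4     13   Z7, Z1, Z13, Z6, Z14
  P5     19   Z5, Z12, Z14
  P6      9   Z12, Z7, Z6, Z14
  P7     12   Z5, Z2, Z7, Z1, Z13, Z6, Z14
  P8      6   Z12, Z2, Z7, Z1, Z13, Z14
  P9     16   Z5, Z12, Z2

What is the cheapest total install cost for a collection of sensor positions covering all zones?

9

P1, P8 cover every zone at install cost 3 + 6 = 9.
Any cover uses at least 2 sensor positions; among all covering selections none totals below 9.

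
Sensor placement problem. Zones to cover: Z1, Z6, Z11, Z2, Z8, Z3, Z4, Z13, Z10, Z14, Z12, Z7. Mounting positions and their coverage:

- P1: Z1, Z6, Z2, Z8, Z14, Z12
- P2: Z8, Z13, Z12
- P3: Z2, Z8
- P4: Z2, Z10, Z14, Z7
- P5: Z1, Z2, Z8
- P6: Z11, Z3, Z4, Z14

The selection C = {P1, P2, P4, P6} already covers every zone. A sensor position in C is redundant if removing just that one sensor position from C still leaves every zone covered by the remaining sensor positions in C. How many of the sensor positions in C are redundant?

Drop P1: Z1, Z6 uncovered — not redundant.
Drop P2: Z13 uncovered — not redundant.
Drop P4: Z10, Z7 uncovered — not redundant.
Drop P6: Z11, Z3, Z4 uncovered — not redundant.
None of the sensor positions in C is redundant.

0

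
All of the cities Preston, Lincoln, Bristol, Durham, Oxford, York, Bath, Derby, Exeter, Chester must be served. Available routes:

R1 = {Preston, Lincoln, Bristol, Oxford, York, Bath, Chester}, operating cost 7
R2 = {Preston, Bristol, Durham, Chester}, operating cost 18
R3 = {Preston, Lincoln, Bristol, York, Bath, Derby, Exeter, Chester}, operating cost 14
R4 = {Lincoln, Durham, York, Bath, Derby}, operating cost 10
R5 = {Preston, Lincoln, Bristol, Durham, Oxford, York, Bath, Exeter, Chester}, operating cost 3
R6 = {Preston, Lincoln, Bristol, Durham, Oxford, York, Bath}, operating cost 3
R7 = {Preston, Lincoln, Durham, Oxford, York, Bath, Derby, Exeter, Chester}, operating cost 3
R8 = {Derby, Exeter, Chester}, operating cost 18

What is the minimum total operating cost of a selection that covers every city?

R5, R7 cover every city at operating cost 3 + 3 = 6.
Any cover uses at least 2 routes; among all covering selections none totals below 6.

6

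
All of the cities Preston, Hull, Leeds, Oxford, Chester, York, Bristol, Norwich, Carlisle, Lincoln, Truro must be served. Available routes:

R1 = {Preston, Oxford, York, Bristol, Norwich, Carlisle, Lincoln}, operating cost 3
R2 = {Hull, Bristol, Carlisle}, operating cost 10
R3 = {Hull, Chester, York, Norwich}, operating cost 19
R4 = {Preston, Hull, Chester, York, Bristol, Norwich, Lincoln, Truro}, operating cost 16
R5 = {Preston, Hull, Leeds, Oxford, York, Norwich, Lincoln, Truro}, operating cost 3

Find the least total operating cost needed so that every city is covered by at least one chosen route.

R1, R4, R5 cover every city at operating cost 3 + 16 + 3 = 22.
Any cover uses at least 3 routes; among all covering selections none totals below 22.

22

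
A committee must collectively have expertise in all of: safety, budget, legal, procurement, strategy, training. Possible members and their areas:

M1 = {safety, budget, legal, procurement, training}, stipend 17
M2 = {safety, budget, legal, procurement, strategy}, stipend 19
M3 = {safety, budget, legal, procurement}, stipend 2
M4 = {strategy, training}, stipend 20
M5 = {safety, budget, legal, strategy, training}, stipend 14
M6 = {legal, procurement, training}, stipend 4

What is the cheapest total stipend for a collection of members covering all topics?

M3, M5 cover every topic at stipend 2 + 14 = 16.
Any cover uses at least 2 members; among all covering selections none totals below 16.
Greedy by coverage-per-stipend would pick M3, M6, M5 for 20 — worse than the optimum 16.

16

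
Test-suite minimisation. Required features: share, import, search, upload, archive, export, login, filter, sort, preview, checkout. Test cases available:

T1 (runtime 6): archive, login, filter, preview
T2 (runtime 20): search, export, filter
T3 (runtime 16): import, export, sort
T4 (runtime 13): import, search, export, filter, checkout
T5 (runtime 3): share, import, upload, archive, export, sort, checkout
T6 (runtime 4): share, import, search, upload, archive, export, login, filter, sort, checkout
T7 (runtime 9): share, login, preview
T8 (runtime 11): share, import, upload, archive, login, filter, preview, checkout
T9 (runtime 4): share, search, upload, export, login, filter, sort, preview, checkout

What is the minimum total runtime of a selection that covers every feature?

7

T5, T9 cover every feature at runtime 3 + 4 = 7.
Any cover uses at least 2 test cases; among all covering selections none totals below 7.
Greedy by coverage-per-runtime would pick T6, T9 for 8 — worse than the optimum 7.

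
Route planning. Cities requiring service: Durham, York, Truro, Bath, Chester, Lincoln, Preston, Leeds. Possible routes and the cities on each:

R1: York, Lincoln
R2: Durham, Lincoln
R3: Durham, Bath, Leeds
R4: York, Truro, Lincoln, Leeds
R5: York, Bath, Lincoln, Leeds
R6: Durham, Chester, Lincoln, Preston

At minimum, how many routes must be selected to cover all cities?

3

R3, R4, R6 together cover {Durham, York, Truro, Bath, Chester, Lincoln, Preston, Leeds} — every city.
No 2 of the 6 routes cover everything (all 15 pairs fall short), so 3 is minimum.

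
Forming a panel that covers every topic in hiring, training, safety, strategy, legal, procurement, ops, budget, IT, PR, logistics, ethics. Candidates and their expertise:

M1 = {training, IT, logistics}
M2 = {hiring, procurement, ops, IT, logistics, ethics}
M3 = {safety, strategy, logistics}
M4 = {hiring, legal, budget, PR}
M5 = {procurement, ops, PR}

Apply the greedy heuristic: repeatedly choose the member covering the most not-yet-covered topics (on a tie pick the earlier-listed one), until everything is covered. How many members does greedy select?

Pick 1: M2 covers 6 new topics (hiring, procurement, ops, IT, logistics, ethics).
Pick 2: M4 covers 3 new topics (legal, budget, PR).
Pick 3: M3 covers 2 new topics (safety, strategy).
Pick 4: M1 covers 1 new topics (training).
Greedy uses 4 members.

4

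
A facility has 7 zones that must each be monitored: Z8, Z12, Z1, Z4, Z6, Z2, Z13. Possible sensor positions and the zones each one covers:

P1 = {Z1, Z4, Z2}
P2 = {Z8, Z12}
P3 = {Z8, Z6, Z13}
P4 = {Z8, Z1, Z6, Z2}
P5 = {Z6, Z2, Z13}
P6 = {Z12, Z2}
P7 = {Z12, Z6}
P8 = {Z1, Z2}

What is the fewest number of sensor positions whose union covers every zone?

3

P1, P2, P3 together cover {Z8, Z12, Z1, Z4, Z6, Z2, Z13} — every zone.
No 2 of the 8 sensor positions cover everything (all 28 pairs fall short), so 3 is minimum.
Greedy (largest uncovered first) would take P4, P1, P2, P3 — 4 sensor positions — but 3 suffice.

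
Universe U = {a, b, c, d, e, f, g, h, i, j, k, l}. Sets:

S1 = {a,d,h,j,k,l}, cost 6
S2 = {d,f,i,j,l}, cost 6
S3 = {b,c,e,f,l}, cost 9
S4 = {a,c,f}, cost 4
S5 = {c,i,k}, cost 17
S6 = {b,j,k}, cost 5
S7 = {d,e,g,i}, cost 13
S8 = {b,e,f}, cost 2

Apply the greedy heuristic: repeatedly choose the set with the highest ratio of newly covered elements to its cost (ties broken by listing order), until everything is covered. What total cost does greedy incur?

Pick 1: S8 adds 3 new (b, e, f) at cost 2 (ratio 3/2).
Pick 2: S1 adds 6 new (a, d, h, j, k, l) at cost 6 (ratio 6/6).
Pick 3: S4 adds 1 new (c) at cost 4 (ratio 1/4).
Pick 4: S2 adds 1 new (i) at cost 6 (ratio 1/6).
Pick 5: S7 adds 1 new (g) at cost 13 (ratio 1/13).
Greedy total cost: 2 + 6 + 4 + 6 + 13 = 31. (The true optimum is 25, so greedy overshoots here.)

31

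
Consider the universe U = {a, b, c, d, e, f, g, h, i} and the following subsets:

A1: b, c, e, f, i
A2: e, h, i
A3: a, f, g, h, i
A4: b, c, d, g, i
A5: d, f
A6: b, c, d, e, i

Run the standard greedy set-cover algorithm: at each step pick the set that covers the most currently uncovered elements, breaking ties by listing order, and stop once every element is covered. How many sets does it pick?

3

Pick 1: A1 covers 5 new elements (b, c, e, f, i).
Pick 2: A3 covers 3 new elements (a, g, h).
Pick 3: A4 covers 1 new elements (d).
Greedy uses 3 sets. (The true minimum is 2.)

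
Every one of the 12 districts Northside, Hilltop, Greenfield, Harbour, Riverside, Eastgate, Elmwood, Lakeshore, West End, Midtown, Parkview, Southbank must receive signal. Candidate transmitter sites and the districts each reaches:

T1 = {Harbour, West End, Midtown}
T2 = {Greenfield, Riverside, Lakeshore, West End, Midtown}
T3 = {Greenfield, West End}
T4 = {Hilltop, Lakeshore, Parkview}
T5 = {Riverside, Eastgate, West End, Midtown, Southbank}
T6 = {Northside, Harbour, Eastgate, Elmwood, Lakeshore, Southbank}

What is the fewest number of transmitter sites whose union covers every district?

3

T2, T4, T6 together cover {Northside, Hilltop, Greenfield, Harbour, Riverside, Eastgate, Elmwood, Lakeshore, West End, Midtown, Parkview, Southbank} — every district.
No 2 of the 6 transmitter sites cover everything (all 15 pairs fall short), so 3 is minimum.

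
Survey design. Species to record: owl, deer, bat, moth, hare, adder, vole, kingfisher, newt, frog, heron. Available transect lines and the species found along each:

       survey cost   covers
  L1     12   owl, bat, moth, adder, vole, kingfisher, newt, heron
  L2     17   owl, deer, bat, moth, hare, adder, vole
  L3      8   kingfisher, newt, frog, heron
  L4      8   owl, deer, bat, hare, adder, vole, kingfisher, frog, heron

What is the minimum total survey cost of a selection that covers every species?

20

L1, L4 cover every species at survey cost 12 + 8 = 20.
Any cover uses at least 2 transects; among all covering selections none totals below 20.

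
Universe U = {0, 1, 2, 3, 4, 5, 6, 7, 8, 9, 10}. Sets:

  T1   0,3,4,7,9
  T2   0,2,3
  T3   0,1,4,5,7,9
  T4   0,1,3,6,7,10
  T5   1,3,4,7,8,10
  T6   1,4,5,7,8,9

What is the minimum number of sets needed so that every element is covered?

3

T2, T4, T6 together cover {0, 1, 2, 3, 4, 5, 6, 7, 8, 9, 10} — every element.
No 2 of the 6 sets cover everything (all 15 pairs fall short), so 3 is minimum.
Greedy (largest uncovered first) would take T3, T4, T2, T5 — 4 sets — but 3 suffice.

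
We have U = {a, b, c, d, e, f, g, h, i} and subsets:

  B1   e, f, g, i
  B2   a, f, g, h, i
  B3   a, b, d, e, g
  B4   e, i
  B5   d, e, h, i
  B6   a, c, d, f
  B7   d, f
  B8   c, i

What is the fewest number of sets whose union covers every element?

3

B2, B3, B6 together cover {a, b, c, d, e, f, g, h, i} — every element.
No 2 of the 8 sets cover everything (all 28 pairs fall short), so 3 is minimum.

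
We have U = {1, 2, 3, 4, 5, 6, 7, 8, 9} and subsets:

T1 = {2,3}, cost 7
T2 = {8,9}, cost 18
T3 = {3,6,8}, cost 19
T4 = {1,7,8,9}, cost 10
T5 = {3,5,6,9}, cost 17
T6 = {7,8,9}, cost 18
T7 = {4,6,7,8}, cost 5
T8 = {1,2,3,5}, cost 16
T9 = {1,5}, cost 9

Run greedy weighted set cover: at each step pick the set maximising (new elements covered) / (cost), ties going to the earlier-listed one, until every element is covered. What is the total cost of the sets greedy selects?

31

Pick 1: T7 adds 4 new (4, 6, 7, 8) at cost 5 (ratio 4/5).
Pick 2: T1 adds 2 new (2, 3) at cost 7 (ratio 2/7).
Pick 3: T9 adds 2 new (1, 5) at cost 9 (ratio 2/9).
Pick 4: T4 adds 1 new (9) at cost 10 (ratio 1/10).
Greedy total cost: 5 + 7 + 9 + 10 = 31.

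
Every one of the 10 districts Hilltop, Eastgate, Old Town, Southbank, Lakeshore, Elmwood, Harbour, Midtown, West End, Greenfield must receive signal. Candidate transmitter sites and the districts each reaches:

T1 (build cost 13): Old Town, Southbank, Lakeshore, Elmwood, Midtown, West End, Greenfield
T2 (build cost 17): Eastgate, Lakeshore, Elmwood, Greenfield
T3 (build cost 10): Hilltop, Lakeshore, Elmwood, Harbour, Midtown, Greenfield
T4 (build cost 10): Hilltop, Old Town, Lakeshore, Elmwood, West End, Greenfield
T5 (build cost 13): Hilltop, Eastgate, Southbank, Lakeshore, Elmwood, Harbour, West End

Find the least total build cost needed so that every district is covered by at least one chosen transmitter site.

T1, T5 cover every district at build cost 13 + 13 = 26.
Any cover uses at least 2 transmitter sites; among all covering selections none totals below 26.

26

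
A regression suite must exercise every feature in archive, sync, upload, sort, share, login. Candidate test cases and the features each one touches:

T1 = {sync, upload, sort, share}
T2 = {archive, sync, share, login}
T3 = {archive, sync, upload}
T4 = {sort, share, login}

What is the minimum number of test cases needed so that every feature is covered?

T1, T2 together cover {archive, sync, upload, sort, share, login} — every feature.
No single test case contains all 6 features, so 2 is optimal.

2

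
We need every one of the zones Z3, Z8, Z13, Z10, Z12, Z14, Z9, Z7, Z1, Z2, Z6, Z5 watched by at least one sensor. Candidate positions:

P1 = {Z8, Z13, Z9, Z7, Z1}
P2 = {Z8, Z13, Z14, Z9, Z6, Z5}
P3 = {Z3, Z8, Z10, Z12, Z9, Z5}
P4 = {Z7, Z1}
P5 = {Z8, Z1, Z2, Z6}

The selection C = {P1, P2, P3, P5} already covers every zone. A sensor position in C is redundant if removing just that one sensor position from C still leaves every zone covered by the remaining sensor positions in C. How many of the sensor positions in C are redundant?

0

Drop P1: Z7 uncovered — not redundant.
Drop P2: Z14 uncovered — not redundant.
Drop P3: Z3, Z10, Z12 uncovered — not redundant.
Drop P5: Z2 uncovered — not redundant.
None of the sensor positions in C is redundant.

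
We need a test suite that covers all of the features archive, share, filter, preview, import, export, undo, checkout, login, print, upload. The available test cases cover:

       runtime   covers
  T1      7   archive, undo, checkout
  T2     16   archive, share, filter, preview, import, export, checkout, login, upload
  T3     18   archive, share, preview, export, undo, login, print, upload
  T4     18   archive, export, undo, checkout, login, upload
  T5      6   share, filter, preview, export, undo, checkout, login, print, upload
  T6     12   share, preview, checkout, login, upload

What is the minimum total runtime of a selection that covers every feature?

22

T2, T5 cover every feature at runtime 16 + 6 = 22.
Any cover uses at least 2 test cases; among all covering selections none totals below 22.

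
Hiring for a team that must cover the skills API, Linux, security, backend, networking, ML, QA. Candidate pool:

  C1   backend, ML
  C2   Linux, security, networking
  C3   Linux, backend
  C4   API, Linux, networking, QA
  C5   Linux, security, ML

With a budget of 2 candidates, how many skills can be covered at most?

Choosing C1, C4 covers {API, Linux, backend, networking, ML, QA} — 6 skills.
No choice of 2 candidates does better; here security is left uncovered.

6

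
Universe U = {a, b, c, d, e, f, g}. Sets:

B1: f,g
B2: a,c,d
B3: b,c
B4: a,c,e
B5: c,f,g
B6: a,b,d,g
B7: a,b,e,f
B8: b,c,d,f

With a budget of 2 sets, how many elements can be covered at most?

6

Choosing B2, B7 covers {a, b, c, d, e, f} — 6 elements.
No choice of 2 sets does better; here g is left uncovered.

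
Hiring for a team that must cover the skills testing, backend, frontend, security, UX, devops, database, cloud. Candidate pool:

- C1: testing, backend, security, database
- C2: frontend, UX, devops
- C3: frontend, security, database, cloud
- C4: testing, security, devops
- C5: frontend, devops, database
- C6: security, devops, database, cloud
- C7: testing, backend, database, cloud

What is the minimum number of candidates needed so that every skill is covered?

C1, C2, C3 together cover {testing, backend, frontend, security, UX, devops, database, cloud} — every skill.
No 2 of the 7 candidates cover everything (all 21 pairs fall short), so 3 is minimum.

3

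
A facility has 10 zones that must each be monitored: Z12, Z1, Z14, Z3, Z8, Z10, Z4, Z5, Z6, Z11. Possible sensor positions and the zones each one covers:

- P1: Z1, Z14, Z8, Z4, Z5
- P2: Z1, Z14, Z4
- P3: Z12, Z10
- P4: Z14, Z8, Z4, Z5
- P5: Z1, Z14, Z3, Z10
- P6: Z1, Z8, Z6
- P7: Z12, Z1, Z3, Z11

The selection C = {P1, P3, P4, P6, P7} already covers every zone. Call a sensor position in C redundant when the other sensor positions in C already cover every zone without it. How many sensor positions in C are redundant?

Drop P1: the rest still cover every zone — redundant.
Drop P3: Z10 uncovered — not redundant.
Drop P4: the rest still cover every zone — redundant.
Drop P6: Z6 uncovered — not redundant.
Drop P7: Z3, Z11 uncovered — not redundant.
2 redundant: P1, P4.

2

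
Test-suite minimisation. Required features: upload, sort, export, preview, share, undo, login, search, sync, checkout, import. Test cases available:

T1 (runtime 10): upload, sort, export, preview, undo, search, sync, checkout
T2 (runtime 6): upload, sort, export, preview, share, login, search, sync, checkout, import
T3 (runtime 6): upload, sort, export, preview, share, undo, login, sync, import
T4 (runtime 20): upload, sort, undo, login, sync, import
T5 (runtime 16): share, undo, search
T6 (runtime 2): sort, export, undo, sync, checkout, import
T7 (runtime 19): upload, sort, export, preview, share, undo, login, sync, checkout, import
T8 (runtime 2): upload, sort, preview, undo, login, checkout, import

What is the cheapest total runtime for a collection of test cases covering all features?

8

T2, T6 cover every feature at runtime 6 + 2 = 8.
Any cover uses at least 2 test cases; among all covering selections none totals below 8.
Greedy by coverage-per-runtime would pick T8, T6, T2 for 10 — worse than the optimum 8.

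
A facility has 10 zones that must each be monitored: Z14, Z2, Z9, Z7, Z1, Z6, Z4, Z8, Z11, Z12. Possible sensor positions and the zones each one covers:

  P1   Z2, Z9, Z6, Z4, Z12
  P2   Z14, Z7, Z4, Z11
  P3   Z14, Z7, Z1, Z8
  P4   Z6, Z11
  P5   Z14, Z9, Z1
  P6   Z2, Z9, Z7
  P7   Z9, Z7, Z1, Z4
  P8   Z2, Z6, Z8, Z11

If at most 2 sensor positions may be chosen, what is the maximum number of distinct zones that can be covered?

9

Choosing P1, P3 covers {Z14, Z2, Z9, Z7, Z1, Z6, Z4, Z8, Z12} — 9 zones.
No choice of 2 sensor positions does better; here Z11 is left uncovered.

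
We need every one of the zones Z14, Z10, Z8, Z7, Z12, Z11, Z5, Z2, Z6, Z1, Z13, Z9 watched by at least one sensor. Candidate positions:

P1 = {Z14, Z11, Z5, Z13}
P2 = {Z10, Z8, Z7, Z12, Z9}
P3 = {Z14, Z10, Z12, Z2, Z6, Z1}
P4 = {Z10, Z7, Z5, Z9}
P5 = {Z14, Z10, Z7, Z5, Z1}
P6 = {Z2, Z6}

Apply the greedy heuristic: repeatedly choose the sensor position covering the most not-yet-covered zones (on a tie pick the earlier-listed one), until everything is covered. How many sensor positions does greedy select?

Pick 1: P3 covers 6 new zones (Z14, Z10, Z12, Z2, Z6, Z1).
Pick 2: P1 covers 3 new zones (Z11, Z5, Z13).
Pick 3: P2 covers 3 new zones (Z8, Z7, Z9).
Greedy uses 3 sensor positions.

3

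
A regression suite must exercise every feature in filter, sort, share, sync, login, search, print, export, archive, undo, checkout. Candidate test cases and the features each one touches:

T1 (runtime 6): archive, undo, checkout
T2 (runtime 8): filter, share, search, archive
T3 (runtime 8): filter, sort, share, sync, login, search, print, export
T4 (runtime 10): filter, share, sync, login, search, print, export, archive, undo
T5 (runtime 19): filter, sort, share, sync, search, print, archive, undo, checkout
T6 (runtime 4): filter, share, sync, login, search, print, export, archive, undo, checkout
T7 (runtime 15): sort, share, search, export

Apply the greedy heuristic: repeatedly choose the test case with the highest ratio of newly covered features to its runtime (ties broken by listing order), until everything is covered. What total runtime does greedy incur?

Pick 1: T6 adds 10 new (filter, share, sync, login, search, print, export, archive, undo, checkout) at runtime 4 (ratio 10/4).
Pick 2: T3 adds 1 new (sort) at runtime 8 (ratio 1/8).
Greedy total runtime: 4 + 8 = 12.

12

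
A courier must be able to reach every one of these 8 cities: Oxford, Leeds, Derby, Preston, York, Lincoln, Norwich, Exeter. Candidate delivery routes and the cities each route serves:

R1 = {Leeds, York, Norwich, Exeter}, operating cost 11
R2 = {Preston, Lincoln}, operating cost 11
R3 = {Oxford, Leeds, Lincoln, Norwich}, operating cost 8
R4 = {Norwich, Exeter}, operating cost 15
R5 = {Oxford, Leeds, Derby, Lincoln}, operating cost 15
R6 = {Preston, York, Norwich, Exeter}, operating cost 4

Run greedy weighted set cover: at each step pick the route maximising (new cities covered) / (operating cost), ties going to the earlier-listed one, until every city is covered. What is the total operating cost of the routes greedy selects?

27

Pick 1: R6 adds 4 new (Preston, York, Norwich, Exeter) at operating cost 4 (ratio 4/4).
Pick 2: R3 adds 3 new (Oxford, Leeds, Lincoln) at operating cost 8 (ratio 3/8).
Pick 3: R5 adds 1 new (Derby) at operating cost 15 (ratio 1/15).
Greedy total operating cost: 4 + 8 + 15 = 27. (The true optimum is 19, so greedy overshoots here.)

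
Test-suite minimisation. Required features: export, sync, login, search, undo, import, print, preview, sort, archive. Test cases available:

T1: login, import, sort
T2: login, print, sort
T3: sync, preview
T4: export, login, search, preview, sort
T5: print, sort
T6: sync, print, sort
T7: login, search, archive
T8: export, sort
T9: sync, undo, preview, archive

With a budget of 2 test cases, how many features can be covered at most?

8

Choosing T4, T9 covers {export, sync, login, search, undo, preview, sort, archive} — 8 features.
No choice of 2 test cases does better; here import, print are left uncovered.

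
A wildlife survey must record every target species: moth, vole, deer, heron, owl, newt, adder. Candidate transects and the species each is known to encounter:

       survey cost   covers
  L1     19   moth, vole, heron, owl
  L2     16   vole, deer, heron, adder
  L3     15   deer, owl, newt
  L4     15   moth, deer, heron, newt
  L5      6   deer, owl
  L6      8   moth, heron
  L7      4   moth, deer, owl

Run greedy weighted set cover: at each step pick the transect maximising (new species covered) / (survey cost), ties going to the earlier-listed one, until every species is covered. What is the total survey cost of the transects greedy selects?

35

Pick 1: L7 adds 3 new (moth, deer, owl) at survey cost 4 (ratio 3/4).
Pick 2: L2 adds 3 new (vole, heron, adder) at survey cost 16 (ratio 3/16).
Pick 3: L3 adds 1 new (newt) at survey cost 15 (ratio 1/15).
Greedy total survey cost: 4 + 16 + 15 = 35.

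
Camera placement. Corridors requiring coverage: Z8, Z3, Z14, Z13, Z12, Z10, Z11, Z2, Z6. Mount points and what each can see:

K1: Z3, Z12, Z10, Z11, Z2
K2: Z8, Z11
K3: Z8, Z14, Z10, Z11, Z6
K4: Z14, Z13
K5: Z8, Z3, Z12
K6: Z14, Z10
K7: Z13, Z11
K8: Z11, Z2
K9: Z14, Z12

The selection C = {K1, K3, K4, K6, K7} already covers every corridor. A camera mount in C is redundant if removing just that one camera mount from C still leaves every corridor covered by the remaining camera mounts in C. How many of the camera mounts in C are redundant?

3

Drop K1: Z3, Z12, Z2 uncovered — not redundant.
Drop K3: Z8, Z6 uncovered — not redundant.
Drop K4: the rest still cover every corridor — redundant.
Drop K6: the rest still cover every corridor — redundant.
Drop K7: the rest still cover every corridor — redundant.
3 redundant: K4, K6, K7.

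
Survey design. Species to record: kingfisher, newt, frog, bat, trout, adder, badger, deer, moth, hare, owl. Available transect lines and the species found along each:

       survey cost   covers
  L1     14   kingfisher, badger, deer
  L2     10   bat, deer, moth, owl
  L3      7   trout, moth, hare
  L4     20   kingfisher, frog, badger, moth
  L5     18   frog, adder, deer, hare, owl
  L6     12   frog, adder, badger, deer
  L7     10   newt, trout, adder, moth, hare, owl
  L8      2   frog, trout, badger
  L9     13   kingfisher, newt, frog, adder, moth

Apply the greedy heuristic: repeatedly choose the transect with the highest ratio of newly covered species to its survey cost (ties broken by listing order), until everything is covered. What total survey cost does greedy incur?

Pick 1: L8 adds 3 new (frog, trout, badger) at survey cost 2 (ratio 3/2).
Pick 2: L7 adds 5 new (newt, adder, moth, hare, owl) at survey cost 10 (ratio 5/10).
Pick 3: L2 adds 2 new (bat, deer) at survey cost 10 (ratio 2/10).
Pick 4: L9 adds 1 new (kingfisher) at survey cost 13 (ratio 1/13).
Greedy total survey cost: 2 + 10 + 10 + 13 = 35. (The true optimum is 32, so greedy overshoots here.)

35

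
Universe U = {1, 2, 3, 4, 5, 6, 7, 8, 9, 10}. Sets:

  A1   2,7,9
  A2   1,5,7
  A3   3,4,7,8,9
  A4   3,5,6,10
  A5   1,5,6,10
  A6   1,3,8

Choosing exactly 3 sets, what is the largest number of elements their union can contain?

10

Choosing A1, A3, A5 covers {1, 2, 3, 4, 5, 6, 7, 8, 9, 10} — 10 elements.
That is all 10 elements.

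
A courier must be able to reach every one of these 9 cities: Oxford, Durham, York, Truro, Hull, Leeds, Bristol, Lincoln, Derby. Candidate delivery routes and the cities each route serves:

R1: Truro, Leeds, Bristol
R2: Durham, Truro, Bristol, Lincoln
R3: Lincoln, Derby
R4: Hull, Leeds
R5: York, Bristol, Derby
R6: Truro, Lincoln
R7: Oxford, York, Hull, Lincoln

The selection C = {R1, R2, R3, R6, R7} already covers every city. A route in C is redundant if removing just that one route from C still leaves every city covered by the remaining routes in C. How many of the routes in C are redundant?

1

Drop R1: Leeds uncovered — not redundant.
Drop R2: Durham uncovered — not redundant.
Drop R3: Derby uncovered — not redundant.
Drop R6: the rest still cover every city — redundant.
Drop R7: Oxford, York, Hull uncovered — not redundant.
1 redundant: R6.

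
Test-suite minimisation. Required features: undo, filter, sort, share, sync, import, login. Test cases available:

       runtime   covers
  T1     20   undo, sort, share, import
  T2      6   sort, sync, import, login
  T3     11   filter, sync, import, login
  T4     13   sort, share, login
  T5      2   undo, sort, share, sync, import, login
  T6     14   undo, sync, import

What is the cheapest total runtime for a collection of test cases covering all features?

13

T3, T5 cover every feature at runtime 11 + 2 = 13.
Any cover uses at least 2 test cases; among all covering selections none totals below 13.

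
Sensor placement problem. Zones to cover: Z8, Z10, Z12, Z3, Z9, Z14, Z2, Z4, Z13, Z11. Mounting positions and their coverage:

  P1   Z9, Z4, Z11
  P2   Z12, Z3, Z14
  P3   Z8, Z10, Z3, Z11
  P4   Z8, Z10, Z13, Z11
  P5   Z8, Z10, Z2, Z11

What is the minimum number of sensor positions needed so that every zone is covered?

4

P1, P2, P4, P5 together cover {Z8, Z10, Z12, Z3, Z9, Z14, Z2, Z4, Z13, Z11} — every zone.
No 3 of the 5 sensor positions cover everything (all 10 triples fall short), so 4 is minimum.
Greedy (largest uncovered first) would take P3, P1, P2, P4, P5 — 5 sensor positions — but 4 suffice.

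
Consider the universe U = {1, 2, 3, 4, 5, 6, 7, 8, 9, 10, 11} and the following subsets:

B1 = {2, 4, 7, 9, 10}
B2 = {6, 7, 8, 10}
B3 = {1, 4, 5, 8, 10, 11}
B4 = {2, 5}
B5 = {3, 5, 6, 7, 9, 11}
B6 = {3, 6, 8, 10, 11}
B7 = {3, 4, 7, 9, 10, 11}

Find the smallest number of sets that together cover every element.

3

B1, B3, B5 together cover {1, 2, 3, 4, 5, 6, 7, 8, 9, 10, 11} — every element.
No 2 of the 7 sets cover everything (all 21 pairs fall short), so 3 is minimum.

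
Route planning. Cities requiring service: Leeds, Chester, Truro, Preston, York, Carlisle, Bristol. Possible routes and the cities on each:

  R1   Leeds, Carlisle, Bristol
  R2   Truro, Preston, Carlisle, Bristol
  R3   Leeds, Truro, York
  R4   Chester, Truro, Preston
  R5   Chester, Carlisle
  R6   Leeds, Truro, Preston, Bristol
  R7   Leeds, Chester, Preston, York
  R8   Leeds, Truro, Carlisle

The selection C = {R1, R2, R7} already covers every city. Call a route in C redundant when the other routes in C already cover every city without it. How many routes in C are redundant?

1

Drop R1: the rest still cover every city — redundant.
Drop R2: Truro uncovered — not redundant.
Drop R7: Chester, York uncovered — not redundant.
1 redundant: R1.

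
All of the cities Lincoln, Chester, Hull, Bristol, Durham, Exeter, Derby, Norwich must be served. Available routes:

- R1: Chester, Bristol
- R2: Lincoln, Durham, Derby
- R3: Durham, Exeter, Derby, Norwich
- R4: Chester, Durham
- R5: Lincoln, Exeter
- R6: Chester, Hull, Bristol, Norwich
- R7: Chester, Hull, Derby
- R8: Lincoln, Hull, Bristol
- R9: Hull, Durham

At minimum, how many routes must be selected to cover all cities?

3

R1, R3, R8 together cover {Lincoln, Chester, Hull, Bristol, Durham, Exeter, Derby, Norwich} — every city.
No 2 of the 9 routes cover everything (all 36 pairs fall short), so 3 is minimum.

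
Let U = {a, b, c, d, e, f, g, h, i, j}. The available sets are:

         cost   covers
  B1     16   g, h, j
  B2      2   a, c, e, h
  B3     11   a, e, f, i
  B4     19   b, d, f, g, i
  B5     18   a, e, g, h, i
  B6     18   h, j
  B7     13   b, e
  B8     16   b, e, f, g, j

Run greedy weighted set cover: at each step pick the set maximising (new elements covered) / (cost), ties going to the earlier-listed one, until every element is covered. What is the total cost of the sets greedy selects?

Pick 1: B2 adds 4 new (a, c, e, h) at cost 2 (ratio 4/2).
Pick 2: B4 adds 5 new (b, d, f, g, i) at cost 19 (ratio 5/19).
Pick 3: B1 adds 1 new (j) at cost 16 (ratio 1/16).
Greedy total cost: 2 + 19 + 16 = 37.

37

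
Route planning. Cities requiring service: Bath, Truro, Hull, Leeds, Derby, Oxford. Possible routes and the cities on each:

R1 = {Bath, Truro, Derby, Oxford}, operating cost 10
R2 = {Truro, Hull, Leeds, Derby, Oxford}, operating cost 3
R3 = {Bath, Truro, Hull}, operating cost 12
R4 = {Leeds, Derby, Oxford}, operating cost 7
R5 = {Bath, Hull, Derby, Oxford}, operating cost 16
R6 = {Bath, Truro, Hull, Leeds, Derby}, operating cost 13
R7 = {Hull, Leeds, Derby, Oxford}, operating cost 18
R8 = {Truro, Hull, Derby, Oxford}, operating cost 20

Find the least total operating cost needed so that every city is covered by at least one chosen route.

13

R1, R2 cover every city at operating cost 10 + 3 = 13.
Any cover uses at least 2 routes; among all covering selections none totals below 13.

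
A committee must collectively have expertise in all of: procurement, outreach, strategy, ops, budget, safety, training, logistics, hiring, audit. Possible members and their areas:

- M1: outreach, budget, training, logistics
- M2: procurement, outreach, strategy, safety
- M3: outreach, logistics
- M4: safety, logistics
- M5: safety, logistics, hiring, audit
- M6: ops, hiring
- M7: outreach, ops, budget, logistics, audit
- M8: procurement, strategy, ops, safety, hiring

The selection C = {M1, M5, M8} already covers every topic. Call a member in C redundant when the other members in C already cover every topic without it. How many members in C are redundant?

Drop M1: outreach, budget, training uncovered — not redundant.
Drop M5: audit uncovered — not redundant.
Drop M8: procurement, strategy, ops uncovered — not redundant.
None of the members in C is redundant.

0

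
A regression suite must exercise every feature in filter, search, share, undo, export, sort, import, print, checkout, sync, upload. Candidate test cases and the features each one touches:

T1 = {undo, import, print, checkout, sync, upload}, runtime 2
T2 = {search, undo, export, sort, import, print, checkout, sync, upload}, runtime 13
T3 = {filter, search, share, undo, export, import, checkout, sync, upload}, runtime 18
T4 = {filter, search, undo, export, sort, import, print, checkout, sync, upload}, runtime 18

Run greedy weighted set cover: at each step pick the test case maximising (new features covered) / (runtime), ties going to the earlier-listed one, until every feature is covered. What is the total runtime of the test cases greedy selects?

33

Pick 1: T1 adds 6 new (undo, import, print, checkout, sync, upload) at runtime 2 (ratio 6/2).
Pick 2: T2 adds 3 new (search, export, sort) at runtime 13 (ratio 3/13).
Pick 3: T3 adds 2 new (filter, share) at runtime 18 (ratio 2/18).
Greedy total runtime: 2 + 13 + 18 = 33. (The true optimum is 31, so greedy overshoots here.)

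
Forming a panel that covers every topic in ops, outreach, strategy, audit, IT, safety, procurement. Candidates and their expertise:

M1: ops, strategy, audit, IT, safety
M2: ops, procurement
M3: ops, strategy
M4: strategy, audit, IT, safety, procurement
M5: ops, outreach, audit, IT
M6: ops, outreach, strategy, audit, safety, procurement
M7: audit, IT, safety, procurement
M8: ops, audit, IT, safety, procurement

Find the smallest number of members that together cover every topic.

2

M1, M6 together cover {ops, outreach, strategy, audit, IT, safety, procurement} — every topic.
No single member contains all 7 topics, so 2 is optimal.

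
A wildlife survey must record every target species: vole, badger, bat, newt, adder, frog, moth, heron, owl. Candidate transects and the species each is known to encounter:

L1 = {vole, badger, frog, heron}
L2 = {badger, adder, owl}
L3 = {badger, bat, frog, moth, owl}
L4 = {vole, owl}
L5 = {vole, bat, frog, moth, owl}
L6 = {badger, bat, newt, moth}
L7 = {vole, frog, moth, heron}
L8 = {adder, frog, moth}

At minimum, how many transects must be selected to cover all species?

3

L1, L2, L6 together cover {vole, badger, bat, newt, adder, frog, moth, heron, owl} — every species.
No 2 of the 8 transects cover everything (all 28 pairs fall short), so 3 is minimum.
Greedy (largest uncovered first) would take L3, L1, L2, L6 — 4 transects — but 3 suffice.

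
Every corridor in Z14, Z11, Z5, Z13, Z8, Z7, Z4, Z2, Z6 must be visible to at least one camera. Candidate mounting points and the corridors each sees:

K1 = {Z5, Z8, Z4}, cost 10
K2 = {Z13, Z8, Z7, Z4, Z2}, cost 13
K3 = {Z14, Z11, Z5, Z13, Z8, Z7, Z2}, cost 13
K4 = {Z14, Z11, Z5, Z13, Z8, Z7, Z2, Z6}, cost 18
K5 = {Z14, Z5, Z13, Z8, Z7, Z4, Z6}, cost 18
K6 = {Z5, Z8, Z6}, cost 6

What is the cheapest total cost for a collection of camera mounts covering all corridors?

28

K1, K4 cover every corridor at cost 10 + 18 = 28.
Any cover uses at least 2 camera mounts; among all covering selections none totals below 28.
Greedy by coverage-per-cost would pick K3, K6, K1 for 29 — worse than the optimum 28.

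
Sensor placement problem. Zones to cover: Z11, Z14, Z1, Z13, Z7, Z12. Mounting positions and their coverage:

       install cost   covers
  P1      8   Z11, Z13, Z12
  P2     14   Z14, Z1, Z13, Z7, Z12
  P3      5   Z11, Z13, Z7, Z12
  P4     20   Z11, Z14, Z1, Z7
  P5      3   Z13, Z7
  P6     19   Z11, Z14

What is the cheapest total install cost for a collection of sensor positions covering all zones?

19

P2, P3 cover every zone at install cost 14 + 5 = 19.
Any cover uses at least 2 sensor positions; among all covering selections none totals below 19.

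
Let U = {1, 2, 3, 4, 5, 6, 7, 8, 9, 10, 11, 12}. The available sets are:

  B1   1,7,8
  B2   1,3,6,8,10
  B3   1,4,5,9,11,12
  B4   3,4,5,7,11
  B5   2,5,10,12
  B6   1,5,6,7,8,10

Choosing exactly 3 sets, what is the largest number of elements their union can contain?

Choosing B1, B2, B3 covers {1, 3, 4, 5, 6, 7, 8, 9, 10, 11, 12} — 11 elements.
No choice of 3 sets does better; here 2 is left uncovered.

11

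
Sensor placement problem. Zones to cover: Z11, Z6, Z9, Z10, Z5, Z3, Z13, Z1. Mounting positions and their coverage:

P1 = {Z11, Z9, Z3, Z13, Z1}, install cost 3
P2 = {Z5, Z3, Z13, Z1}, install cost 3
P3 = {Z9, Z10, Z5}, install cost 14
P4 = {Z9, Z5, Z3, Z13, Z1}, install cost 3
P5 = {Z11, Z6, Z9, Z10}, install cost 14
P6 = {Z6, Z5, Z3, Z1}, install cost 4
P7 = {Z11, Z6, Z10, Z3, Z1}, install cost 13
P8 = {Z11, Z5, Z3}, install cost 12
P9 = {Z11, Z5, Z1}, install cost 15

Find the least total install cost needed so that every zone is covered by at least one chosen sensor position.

16

P4, P7 cover every zone at install cost 3 + 13 = 16.
Any cover uses at least 2 sensor positions; among all covering selections none totals below 16.
Greedy by coverage-per-install cost would pick P1, P6, P7 for 20 — worse than the optimum 16.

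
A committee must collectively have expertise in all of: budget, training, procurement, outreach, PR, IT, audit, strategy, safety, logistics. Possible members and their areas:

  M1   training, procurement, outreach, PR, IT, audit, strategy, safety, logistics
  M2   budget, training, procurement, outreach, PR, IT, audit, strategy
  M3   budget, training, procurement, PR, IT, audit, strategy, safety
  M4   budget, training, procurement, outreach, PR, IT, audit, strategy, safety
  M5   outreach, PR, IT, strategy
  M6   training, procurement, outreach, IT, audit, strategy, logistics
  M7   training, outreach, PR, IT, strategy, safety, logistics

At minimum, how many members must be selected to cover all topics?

2

M1, M2 together cover {budget, training, procurement, outreach, PR, IT, audit, strategy, safety, logistics} — every topic.
No single member contains all 10 topics, so 2 is optimal.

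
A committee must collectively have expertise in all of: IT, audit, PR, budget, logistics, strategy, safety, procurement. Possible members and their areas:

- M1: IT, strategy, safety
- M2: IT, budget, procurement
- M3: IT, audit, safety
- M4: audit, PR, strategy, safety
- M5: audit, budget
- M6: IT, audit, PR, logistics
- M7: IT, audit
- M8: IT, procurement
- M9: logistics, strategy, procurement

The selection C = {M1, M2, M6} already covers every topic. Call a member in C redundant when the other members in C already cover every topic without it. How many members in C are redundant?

0

Drop M1: strategy, safety uncovered — not redundant.
Drop M2: budget, procurement uncovered — not redundant.
Drop M6: audit, PR, logistics uncovered — not redundant.
None of the members in C is redundant.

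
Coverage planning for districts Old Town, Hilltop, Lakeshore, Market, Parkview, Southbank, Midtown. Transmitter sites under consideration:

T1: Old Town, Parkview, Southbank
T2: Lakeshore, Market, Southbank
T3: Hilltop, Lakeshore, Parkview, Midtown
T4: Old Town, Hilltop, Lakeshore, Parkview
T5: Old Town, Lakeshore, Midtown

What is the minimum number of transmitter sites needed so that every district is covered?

3

T1, T2, T3 together cover {Old Town, Hilltop, Lakeshore, Market, Parkview, Southbank, Midtown} — every district.
No 2 of the 5 transmitter sites cover everything (all 10 pairs fall short), so 3 is minimum.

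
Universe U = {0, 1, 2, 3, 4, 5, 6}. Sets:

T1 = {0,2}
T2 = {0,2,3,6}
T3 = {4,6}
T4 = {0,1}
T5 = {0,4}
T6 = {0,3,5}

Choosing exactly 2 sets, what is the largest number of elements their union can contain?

5

Choosing T2, T3 covers {0, 2, 3, 4, 6} — 5 elements.
No choice of 2 sets does better; here 1, 5 are left uncovered.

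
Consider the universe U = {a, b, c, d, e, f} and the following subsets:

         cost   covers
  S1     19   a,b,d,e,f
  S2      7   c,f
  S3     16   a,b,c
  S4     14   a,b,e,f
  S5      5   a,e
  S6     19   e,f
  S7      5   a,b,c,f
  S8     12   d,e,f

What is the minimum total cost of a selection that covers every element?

17

S7, S8 cover every element at cost 5 + 12 = 17.
Any cover uses at least 2 sets; among all covering selections none totals below 17.
Greedy by coverage-per-cost would pick S7, S5, S8 for 22 — worse than the optimum 17.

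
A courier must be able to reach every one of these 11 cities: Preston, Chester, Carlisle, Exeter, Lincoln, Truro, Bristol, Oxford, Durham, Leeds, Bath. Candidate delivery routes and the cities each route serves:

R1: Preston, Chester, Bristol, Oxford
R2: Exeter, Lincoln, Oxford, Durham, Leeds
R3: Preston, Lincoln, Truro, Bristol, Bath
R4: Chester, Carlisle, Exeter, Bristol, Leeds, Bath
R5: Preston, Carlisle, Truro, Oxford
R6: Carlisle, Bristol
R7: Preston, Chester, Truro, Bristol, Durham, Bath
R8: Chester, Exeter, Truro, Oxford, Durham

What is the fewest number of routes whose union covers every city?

3

R2, R3, R4 together cover {Preston, Chester, Carlisle, Exeter, Lincoln, Truro, Bristol, Oxford, Durham, Leeds, Bath} — every city.
No 2 of the 8 routes cover everything (all 28 pairs fall short), so 3 is minimum.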